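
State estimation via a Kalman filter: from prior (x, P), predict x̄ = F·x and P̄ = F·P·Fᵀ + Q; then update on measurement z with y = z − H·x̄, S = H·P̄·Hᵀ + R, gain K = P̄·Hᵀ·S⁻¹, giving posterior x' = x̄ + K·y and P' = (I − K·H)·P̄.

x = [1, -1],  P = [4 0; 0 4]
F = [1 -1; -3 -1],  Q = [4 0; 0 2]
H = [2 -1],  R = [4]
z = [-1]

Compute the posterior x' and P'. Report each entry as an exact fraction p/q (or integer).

x̄ = F·x = [2, -2]
P̄ = F·P·Fᵀ + Q = [12 -8; -8 42]
y = z − H·x̄ = [-7]
S = H·P̄·Hᵀ + R = [126]
K = P̄·Hᵀ·S⁻¹ = [16/63; -29/63]
x' = x̄ + K·y = [2/9, 11/9]
P' = (I − K·H)·P̄ = [244/63 424/63; 424/63 964/63]

x' = [2/9, 11/9]
P' = [244/63 424/63; 424/63 964/63]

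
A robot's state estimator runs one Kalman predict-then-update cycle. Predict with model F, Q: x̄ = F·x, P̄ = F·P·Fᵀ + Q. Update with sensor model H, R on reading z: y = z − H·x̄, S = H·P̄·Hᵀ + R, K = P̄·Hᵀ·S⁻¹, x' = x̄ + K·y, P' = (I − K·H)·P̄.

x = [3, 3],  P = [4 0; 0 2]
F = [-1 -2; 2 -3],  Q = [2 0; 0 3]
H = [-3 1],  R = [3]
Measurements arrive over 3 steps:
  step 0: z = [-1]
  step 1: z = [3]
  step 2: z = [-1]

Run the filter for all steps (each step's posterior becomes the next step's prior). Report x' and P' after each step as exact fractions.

step 0: x' = [-164/71, -1051/142], P' = [272/71 759/71; 759/71 4629/142]
step 1: x' = [-94075/104209, 14745/104209], P' = [277532/104209 679356/104209; 679356/104209 1889697/104209]
step 2: x' = [-39506831/46827269, -166313555/46827269], P' = [114091978/46827269 275727762/46827269; 275727762/46827269 767082696/46827269]

step 0: x̄ = F·x = [-9, -3]
step 0: P̄ = F·P·Fᵀ + Q = [14 4; 4 37]
step 0: y = z − H·x̄ = [-25]
step 0: S = H·P̄·Hᵀ + R = [142]
step 0: K = P̄·Hᵀ·S⁻¹ = [-19/71; 25/142]
step 0: x' = x̄ + K·y = [-164/71, -1051/142]
step 0: P' = (I − K·H)·P̄ = [272/71 759/71; 759/71 4629/142]
step 1: x̄ = F·x = [1215/71, 2497/142]
step 1: P̄ = F·P·Fᵀ + Q = [12708/71 12584/71; 12584/71 26047/142]
step 1: y = z − H·x̄ = [5219/142]
step 1: S = H·P̄·Hᵀ + R = [104209/142]
step 1: K = P̄·Hᵀ·S⁻¹ = [-51080/104209; -49457/104209]
step 1: x' = x̄ + K·y = [-94075/104209, 14745/104209]
step 1: P' = (I − K·H)·P̄ = [277532/104209 679356/104209; 679356/104209 1889697/104209]
step 2: x̄ = F·x = [64585/104209, -232385/104209]
step 2: P̄ = F·P·Fᵀ + Q = [10762162/104209 10103762/104209; 10103762/104209 10277756/104209]
step 2: y = z − H·x̄ = [321931/104209]
step 2: S = H·P̄·Hᵀ + R = [46827269/104209]
step 2: K = P̄·Hᵀ·S⁻¹ = [-22182724/46827269; -20033530/46827269]
step 2: x' = x̄ + K·y = [-39506831/46827269, -166313555/46827269]
step 2: P' = (I − K·H)·P̄ = [114091978/46827269 275727762/46827269; 275727762/46827269 767082696/46827269]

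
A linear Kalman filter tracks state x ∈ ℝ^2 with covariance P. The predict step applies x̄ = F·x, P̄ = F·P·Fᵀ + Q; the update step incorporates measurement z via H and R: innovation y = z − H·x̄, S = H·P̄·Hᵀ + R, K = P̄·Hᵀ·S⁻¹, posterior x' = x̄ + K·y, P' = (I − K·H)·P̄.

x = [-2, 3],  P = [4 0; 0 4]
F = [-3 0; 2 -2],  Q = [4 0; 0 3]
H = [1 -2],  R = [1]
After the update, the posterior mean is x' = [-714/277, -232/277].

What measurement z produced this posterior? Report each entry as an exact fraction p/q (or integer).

z = [-1]

x̄ = F·x = [6, -10]
P̄ = F·P·Fᵀ + Q = [40 -24; -24 35]
S = H·P̄·Hᵀ + R = [277]
K = P̄·Hᵀ·S⁻¹ = [88/277; -94/277]
x' − x̄ = [-2376/277, 2538/277] = K·y
y = (KᵀK)⁻¹·Kᵀ·(x' − x̄) = [-27]
z = y + H·x̄ = [-27] + [26] = [-1]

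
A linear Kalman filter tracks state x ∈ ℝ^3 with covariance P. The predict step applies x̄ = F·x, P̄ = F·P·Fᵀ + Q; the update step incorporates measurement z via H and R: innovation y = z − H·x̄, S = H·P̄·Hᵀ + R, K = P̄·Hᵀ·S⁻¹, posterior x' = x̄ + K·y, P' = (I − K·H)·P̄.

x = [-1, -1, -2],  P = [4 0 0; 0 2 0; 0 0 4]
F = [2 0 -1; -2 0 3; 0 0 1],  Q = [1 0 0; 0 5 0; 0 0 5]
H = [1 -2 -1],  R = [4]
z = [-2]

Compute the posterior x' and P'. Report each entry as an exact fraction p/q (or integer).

x̄ = F·x = [0, -4, -2]
P̄ = F·P·Fᵀ + Q = [21 -28 -4; -28 57 12; -4 12 9]
y = z − H·x̄ = [-12]
S = H·P̄·Hᵀ + R = [430]
K = P̄·Hᵀ·S⁻¹ = [81/430; -77/215; -37/430]
x' = x̄ + K·y = [-486/215, 64/215, -208/215]
P' = (I − K·H)·P̄ = [2469/430 217/215 1277/430; 217/215 397/215 -269/215; 1277/430 -269/215 2501/430]

x' = [-486/215, 64/215, -208/215]
P' = [2469/430 217/215 1277/430; 217/215 397/215 -269/215; 1277/430 -269/215 2501/430]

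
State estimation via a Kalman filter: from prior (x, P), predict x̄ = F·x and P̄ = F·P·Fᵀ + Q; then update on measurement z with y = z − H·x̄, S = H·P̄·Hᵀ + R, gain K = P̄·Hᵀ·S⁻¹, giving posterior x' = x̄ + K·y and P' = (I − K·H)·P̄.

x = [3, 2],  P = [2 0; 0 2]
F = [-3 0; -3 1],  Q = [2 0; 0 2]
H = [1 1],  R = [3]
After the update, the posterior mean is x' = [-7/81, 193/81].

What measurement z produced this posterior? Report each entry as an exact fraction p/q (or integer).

z = [3]

x̄ = F·x = [-9, -7]
P̄ = F·P·Fᵀ + Q = [20 18; 18 22]
S = H·P̄·Hᵀ + R = [81]
K = P̄·Hᵀ·S⁻¹ = [38/81; 40/81]
x' − x̄ = [722/81, 760/81] = K·y
y = (KᵀK)⁻¹·Kᵀ·(x' − x̄) = [19]
z = y + H·x̄ = [19] + [-16] = [3]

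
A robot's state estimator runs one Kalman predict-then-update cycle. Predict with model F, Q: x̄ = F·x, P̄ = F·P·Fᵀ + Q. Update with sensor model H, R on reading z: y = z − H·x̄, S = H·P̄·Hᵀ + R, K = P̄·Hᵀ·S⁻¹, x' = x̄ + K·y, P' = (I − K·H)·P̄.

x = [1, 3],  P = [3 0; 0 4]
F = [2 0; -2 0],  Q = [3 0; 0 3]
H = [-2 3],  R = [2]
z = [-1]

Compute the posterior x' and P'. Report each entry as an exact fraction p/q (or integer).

x̄ = F·x = [2, -2]
P̄ = F·P·Fᵀ + Q = [15 -12; -12 15]
y = z − H·x̄ = [9]
S = H·P̄·Hᵀ + R = [341]
K = P̄·Hᵀ·S⁻¹ = [-6/31; 69/341]
x' = x̄ + K·y = [8/31, -61/341]
P' = (I − K·H)·P̄ = [69/31 42/31; 42/31 354/341]

x' = [8/31, -61/341]
P' = [69/31 42/31; 42/31 354/341]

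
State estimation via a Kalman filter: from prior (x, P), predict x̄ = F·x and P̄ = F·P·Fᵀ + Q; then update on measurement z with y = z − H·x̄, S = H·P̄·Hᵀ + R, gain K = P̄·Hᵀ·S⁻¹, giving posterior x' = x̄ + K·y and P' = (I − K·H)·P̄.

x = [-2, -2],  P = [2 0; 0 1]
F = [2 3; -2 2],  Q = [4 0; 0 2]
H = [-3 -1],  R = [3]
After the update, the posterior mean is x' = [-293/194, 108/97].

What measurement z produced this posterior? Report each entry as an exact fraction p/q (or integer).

z = [3]

x̄ = F·x = [-10, 0]
P̄ = F·P·Fᵀ + Q = [21 -2; -2 14]
S = H·P̄·Hᵀ + R = [194]
K = P̄·Hᵀ·S⁻¹ = [-61/194; -4/97]
x' − x̄ = [1647/194, 108/97] = K·y
y = (KᵀK)⁻¹·Kᵀ·(x' − x̄) = [-27]
z = y + H·x̄ = [-27] + [30] = [3]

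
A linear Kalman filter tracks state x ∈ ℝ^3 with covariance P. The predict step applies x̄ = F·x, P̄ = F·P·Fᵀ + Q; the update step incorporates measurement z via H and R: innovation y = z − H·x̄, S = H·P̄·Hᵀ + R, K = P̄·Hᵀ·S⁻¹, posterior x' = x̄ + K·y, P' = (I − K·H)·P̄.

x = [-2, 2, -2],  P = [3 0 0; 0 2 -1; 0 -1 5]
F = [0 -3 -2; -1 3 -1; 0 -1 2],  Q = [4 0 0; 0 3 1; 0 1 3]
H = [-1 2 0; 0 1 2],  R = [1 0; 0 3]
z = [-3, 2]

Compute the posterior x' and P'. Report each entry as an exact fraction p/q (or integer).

x' = [639/433, -8731/12557, 15514/12557]
P' = [5715/433 2815/433 -1640/433; 2815/433 43324/12557 -25028/12557; -1640/433 -25028/12557 23185/12557]

x̄ = F·x = [-2, 10, -6]
P̄ = F·P·Fᵀ + Q = [30 -5 -10; -5 35 -22; -10 -22 29]
y = z − H·x̄ = [-25, 4]
S = H·P̄·Hᵀ + R = [191 7; 7 66]
K = P̄·Hᵀ·S⁻¹ = [-85/433 -155/433; 5013/12557 -2244/12557; -2496/12557 7114/12557]
x' = x̄ + K·y = [639/433, -8731/12557, 15514/12557]
P' = (I − K·H)·P̄ = [5715/433 2815/433 -1640/433; 2815/433 43324/12557 -25028/12557; -1640/433 -25028/12557 23185/12557]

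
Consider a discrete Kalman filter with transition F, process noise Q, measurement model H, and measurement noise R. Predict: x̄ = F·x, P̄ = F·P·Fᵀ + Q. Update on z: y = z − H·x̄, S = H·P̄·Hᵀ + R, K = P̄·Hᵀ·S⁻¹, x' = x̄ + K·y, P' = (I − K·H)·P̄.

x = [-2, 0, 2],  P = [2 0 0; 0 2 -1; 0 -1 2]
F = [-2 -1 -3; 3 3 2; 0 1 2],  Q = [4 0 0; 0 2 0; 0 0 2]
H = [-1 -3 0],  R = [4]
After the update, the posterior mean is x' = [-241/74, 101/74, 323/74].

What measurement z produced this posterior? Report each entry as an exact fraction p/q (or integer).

z = [-1]

x̄ = F·x = [-2, -2, 4]
P̄ = F·P·Fᵀ + Q = [26 -19 -9; -19 34 6; -9 6 8]
S = H·P̄·Hᵀ + R = [222]
K = P̄·Hᵀ·S⁻¹ = [31/222; -83/222; -3/74]
x' − x̄ = [-93/74, 249/74, 27/74] = K·y
y = (KᵀK)⁻¹·Kᵀ·(x' − x̄) = [-9]
z = y + H·x̄ = [-9] + [8] = [-1]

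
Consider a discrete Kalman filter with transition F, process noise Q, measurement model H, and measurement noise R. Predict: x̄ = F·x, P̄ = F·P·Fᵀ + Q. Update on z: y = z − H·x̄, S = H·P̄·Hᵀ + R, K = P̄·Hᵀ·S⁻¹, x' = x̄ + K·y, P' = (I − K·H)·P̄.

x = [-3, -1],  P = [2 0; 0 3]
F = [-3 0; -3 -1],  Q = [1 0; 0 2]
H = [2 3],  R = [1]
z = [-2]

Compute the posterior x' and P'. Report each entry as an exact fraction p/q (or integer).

x̄ = F·x = [9, 10]
P̄ = F·P·Fᵀ + Q = [19 18; 18 23]
y = z − H·x̄ = [-50]
S = H·P̄·Hᵀ + R = [500]
K = P̄·Hᵀ·S⁻¹ = [23/125; 21/100]
x' = x̄ + K·y = [-1/5, -1/2]
P' = (I − K·H)·P̄ = [259/125 -33/25; -33/25 19/20]

x' = [-1/5, -1/2]
P' = [259/125 -33/25; -33/25 19/20]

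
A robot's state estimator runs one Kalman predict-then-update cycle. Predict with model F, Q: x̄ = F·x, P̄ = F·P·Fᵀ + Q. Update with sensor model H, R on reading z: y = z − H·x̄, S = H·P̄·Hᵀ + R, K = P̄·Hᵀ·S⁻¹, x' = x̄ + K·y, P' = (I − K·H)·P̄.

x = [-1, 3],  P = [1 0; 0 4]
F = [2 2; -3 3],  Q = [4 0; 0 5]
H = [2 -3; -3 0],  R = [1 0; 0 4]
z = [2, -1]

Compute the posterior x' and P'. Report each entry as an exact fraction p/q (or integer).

x̄ = F·x = [4, 12]
P̄ = F·P·Fᵀ + Q = [24 18; 18 50]
y = z − H·x̄ = [30, 11]
S = H·P̄·Hᵀ + R = [331 18; 18 220]
K = P̄·Hᵀ·S⁻¹ = [-3/9062 -5931/18124; -6027/18124 -7911/36248]
x' = x̄ + K·y = [7075/18124, -13665/36248]
P' = (I − K·H)·P̄ = [1977/4531 2637/9062; 2637/9062 5525/18124]

x' = [7075/18124, -13665/36248]
P' = [1977/4531 2637/9062; 2637/9062 5525/18124]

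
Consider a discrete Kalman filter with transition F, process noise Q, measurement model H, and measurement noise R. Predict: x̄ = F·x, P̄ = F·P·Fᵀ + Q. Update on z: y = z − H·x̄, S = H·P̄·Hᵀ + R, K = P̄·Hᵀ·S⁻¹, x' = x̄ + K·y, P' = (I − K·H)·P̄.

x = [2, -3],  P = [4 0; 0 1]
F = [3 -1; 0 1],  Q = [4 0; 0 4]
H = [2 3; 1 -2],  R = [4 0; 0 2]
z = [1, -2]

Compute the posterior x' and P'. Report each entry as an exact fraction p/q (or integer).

x̄ = F·x = [9, -3]
P̄ = F·P·Fᵀ + Q = [41 -1; -1 5]
y = z − H·x̄ = [-8, -17]
S = H·P̄·Hᵀ + R = [201 53; 53 67]
K = P̄·Hᵀ·S⁻¹ = [1507/5329 2228/5329; 727/5329 -1450/5329]
x' = x̄ + K·y = [-27/73, 39/73]
P' = (I − K·H)·P̄ = [3632/5329 -412/5329; -412/5329 1244/5329]

x' = [-27/73, 39/73]
P' = [3632/5329 -412/5329; -412/5329 1244/5329]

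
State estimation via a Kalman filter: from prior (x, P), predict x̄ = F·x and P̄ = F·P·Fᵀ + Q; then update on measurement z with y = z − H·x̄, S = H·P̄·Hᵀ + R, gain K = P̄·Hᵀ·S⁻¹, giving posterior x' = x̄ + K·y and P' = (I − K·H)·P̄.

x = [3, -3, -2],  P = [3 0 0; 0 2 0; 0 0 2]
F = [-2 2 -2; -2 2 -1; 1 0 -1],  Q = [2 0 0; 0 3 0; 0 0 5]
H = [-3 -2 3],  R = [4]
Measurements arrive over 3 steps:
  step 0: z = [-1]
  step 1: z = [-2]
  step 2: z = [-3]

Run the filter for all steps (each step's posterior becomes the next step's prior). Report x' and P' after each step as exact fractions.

step 0: x̄ = F·x = [-8, -10, 5]
step 0: P̄ = F·P·Fᵀ + Q = [30 24 -2; 24 25 -4; -2 -4 10]
step 0: y = z − H·x̄ = [-60]
step 0: S = H·P̄·Hᵀ + R = [836]
step 0: K = P̄·Hᵀ·S⁻¹ = [-36/209; -67/418; 1/19]
step 0: x' = x̄ + K·y = [488/209, -80/209, 35/19]
step 0: P' = (I − K·H)·P̄ = [1086/209 192/209 106/19; 192/209 736/209 58/19; 106/19 58/19 146/19]
step 1: x̄ = F·x = [-1906/209, -1521/209, 103/209]
step 1: P̄ = F·P·Fᵀ + Q = [16818/209 12132/209 148/209; 12132/209 10097/209 -292/209; 148/209 -292/209 1405/209]
step 1: y = z − H·x̄ = [-9487/209]
step 1: S = H·P̄·Hᵀ + R = [351655/209]
step 1: K = P̄·Hᵀ·S⁻¹ = [-74274/351655; -57466/351655; 871/70331]
step 1: x' = x̄ + K·y = [3104/6635, 931/6635, -92/1327]
step 1: P' = (I − K·H)·P̄ = [1901946/351655 -9336/351655 359338/70331; -9336/351655 1188131/351655 141226/70331; 359338/70331 141226/70331 454650/70331]
step 2: x̄ = F·x = [-3426/6635, -3886/6635, 3564/6635]
step 2: P̄ = F·P·Fᵀ + Q = [30955786/351655 23524856/351655 -688324/351655; 23524856/351655 20125451/351655 -1164884/351655; -688324/351655 -1164884/351655 2340091/351655]
step 2: y = z − H·x̄ = [-48647/6635]
step 2: S = H·P̄·Hᵀ + R = [690238029/351655]
step 2: K = P̄·Hᵀ·S⁻¹ = [-141982042/690238029; -114320122/690238029; 11415013/690238029]
step 2: x' = x̄ + K·y = [684588532/690238029, 433921024/690238029, 287068907/690238029]
step 2: P' = (I − K·H)·P̄ = [3435072626/690238029 18045740/690238029 3257793730/690238029; 18045740/690238029 2338261469/690238029 1424459890/690238029; 3257793730/690238029 1424459890/690238029 4222653674/690238029]

step 0: x' = [488/209, -80/209, 35/19], P' = [1086/209 192/209 106/19; 192/209 736/209 58/19; 106/19 58/19 146/19]
step 1: x' = [3104/6635, 931/6635, -92/1327], P' = [1901946/351655 -9336/351655 359338/70331; -9336/351655 1188131/351655 141226/70331; 359338/70331 141226/70331 454650/70331]
step 2: x' = [684588532/690238029, 433921024/690238029, 287068907/690238029], P' = [3435072626/690238029 18045740/690238029 3257793730/690238029; 18045740/690238029 2338261469/690238029 1424459890/690238029; 3257793730/690238029 1424459890/690238029 4222653674/690238029]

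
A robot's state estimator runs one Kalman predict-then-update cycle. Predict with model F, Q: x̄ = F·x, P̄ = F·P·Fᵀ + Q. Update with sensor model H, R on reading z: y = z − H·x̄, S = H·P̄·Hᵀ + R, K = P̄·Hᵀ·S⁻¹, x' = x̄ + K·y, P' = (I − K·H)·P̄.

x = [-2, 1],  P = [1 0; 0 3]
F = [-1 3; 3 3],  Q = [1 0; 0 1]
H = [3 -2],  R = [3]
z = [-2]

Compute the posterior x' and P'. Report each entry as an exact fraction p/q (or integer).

x' = [-277/124, -163/62]
P' = [2075/124 1527/62; 1527/62 1146/31]

x̄ = F·x = [5, -3]
P̄ = F·P·Fᵀ + Q = [29 24; 24 37]
y = z − H·x̄ = [-23]
S = H·P̄·Hᵀ + R = [124]
K = P̄·Hᵀ·S⁻¹ = [39/124; -1/62]
x' = x̄ + K·y = [-277/124, -163/62]
P' = (I − K·H)·P̄ = [2075/124 1527/62; 1527/62 1146/31]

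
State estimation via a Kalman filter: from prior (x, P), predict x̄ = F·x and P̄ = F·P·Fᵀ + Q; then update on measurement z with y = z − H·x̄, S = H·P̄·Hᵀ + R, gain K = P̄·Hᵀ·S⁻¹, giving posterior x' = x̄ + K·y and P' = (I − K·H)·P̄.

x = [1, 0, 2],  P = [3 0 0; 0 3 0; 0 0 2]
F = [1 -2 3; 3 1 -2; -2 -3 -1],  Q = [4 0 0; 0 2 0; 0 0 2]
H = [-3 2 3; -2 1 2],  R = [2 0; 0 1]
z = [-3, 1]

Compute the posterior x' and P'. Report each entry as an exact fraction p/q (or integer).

x' = [841/607, -11021/1821, 8428/1821]
P' = [20197/1214 -690/607 20931/1214; -690/607 21494/1821 -14704/1821; 20931/1214 -14704/1821 80275/3642]

x̄ = F·x = [7, -1, -4]
P̄ = F·P·Fᵀ + Q = [37 -9 6; -9 40 -23; 6 -23 43]
y = z − H·x̄ = [32, 24]
S = H·P̄·Hᵀ + R = [606 390; 390 257]
K = P̄·Hᵀ·S⁻¹ = [-279/1214 44/607; 2543/1821 -1258/607; -3185/3642 926/607]
x' = x̄ + K·y = [841/607, -11021/1821, 8428/1821]
P' = (I − K·H)·P̄ = [20197/1214 -690/607 20931/1214; -690/607 21494/1821 -14704/1821; 20931/1214 -14704/1821 80275/3642]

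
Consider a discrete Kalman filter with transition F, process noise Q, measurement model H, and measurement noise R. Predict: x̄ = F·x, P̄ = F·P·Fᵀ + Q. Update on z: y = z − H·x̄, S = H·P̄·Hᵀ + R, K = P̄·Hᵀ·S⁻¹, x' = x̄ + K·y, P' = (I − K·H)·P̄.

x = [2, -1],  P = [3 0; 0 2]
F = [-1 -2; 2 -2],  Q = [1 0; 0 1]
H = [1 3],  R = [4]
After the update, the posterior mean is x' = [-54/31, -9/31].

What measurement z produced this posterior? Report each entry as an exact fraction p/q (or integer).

z = [-3]

x̄ = F·x = [0, 6]
P̄ = F·P·Fᵀ + Q = [12 2; 2 21]
S = H·P̄·Hᵀ + R = [217]
K = P̄·Hᵀ·S⁻¹ = [18/217; 65/217]
x' − x̄ = [-54/31, -195/31] = K·y
y = (KᵀK)⁻¹·Kᵀ·(x' − x̄) = [-21]
z = y + H·x̄ = [-21] + [18] = [-3]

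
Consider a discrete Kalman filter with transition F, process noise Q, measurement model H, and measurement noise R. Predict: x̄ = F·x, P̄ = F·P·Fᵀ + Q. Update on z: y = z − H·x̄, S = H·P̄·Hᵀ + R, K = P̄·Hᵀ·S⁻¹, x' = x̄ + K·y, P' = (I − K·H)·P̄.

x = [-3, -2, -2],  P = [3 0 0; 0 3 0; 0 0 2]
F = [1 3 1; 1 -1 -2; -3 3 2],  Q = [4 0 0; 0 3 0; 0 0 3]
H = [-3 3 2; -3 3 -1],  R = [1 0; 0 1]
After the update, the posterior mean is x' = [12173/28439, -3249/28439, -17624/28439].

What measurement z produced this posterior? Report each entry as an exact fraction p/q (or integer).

z = [-3, -1]

x̄ = F·x = [-11, 3, -1]
P̄ = F·P·Fᵀ + Q = [36 -10 22; -10 17 -26; 22 -26 65]
S = H·P̄·Hᵀ + R = [342 383; 383 1011]
K = P̄·Hᵀ·S⁻¹ = [-4822/28439 -2674/28439; -1666/28439 3641/28439; 65893/199073 -66116/199073]
x' − x̄ = [325002/28439, -88566/28439, 10815/28439] = K·y
y = (KᵀK)⁻¹·Kᵀ·(x' − x̄) = [-43, -44]
z = y + H·x̄ = [-43, -44] + [40, 43] = [-3, -1]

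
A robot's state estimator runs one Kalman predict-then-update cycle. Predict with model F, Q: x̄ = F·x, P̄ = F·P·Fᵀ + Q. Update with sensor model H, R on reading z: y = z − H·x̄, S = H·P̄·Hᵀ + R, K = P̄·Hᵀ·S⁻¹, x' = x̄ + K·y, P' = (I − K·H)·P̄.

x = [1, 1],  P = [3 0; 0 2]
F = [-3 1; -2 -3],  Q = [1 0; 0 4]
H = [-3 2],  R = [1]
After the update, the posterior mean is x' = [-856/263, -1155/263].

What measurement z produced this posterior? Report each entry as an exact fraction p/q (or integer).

z = [1]

x̄ = F·x = [-2, -5]
P̄ = F·P·Fᵀ + Q = [30 12; 12 34]
S = H·P̄·Hᵀ + R = [263]
K = P̄·Hᵀ·S⁻¹ = [-66/263; 32/263]
x' − x̄ = [-330/263, 160/263] = K·y
y = (KᵀK)⁻¹·Kᵀ·(x' − x̄) = [5]
z = y + H·x̄ = [5] + [-4] = [1]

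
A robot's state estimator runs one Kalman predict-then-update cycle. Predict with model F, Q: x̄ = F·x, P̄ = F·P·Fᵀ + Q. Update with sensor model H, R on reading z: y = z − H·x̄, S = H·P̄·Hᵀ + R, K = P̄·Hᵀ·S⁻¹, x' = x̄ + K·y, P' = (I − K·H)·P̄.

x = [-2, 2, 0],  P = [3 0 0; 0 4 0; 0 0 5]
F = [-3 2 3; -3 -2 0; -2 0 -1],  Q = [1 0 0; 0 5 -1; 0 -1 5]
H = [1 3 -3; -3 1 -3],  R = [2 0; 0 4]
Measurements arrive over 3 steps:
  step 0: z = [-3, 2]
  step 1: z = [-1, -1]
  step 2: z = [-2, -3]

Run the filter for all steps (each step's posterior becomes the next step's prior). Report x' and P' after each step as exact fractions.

step 0: x̄ = F·x = [10, 2, 4]
step 0: P̄ = F·P·Fᵀ + Q = [89 11 3; 11 48 17; 3 17 22]
step 0: y = z − H·x̄ = [-7, 42]
step 0: S = H·P̄·Hᵀ + R = [463 -199; -199 937]
step 0: K = P̄·Hᵀ·S⁻¹ = [26573/197115 -50104/197115; 45142/197115 2014/197115; -11393/197115 -14621/197115]
step 0: x' = x̄ + K·y = [-319229/197115, 162824/197115, 254129/197115]
step 0: P' = (I − K·H)·P̄ = [1262926/197115 -2399071/197115 -1995811/197115; -2399071/197115 4839256/197115 4009471/197115; -1995811/197115 4009471/197115 3351796/197115]
step 1: x̄ = F·x = [2045722/197115, 632039/197115, 384329/197115]
step 1: P̄ = F·P·Fᵀ + Q = [173913739/197115 -14085217/197115 5086943/197115; -14085217/197115 2920081/197115 -184334/197115; 5086943/197115 -184334/197115 1405831/197115]
step 1: y = z − H·x̄ = [-2985967/197115, 6460999/197115]
step 1: S = H·P̄·Hᵀ + R = [101526229/197115 -354913093/197115; -354913093/197115 1758766951/197115]
step 1: K = P̄·Hᵀ·S⁻¹ = [23152898795/133418747031 -37132893118/133418747031; 19879105543/133418747031 7480482403/133418747031; -16289921552/133418747031 -4778844272/133418747031]
step 1: x' = x̄ + K·y = [-183201233011/133418747031, 371858497015/133418747031, 350261287837/133418747031]
step 1: P' = (I − K·H)·P̄ = [228063595078/133418747031 -358708505125/133418747031 -298122572629/133418747031; -358708505125/133418747031 722335150987/133418747031 589512912250/133418747031; -298122572629/133418747031 589512912250/133418747031 500998669075/133418747031]
step 2: x̄ = F·x = [2344104556574/133418747031, -194113294997/133418747031, 16141178185/133418747031]
step 2: P̄ = F·P·Fᵀ + Q = [26329183044178/133418747031 -1690742568085/133418747031 1015561477130/133418747031; -1690742568085/133418747031 1304504633305/133418747031 84786909550/133418747031; 1015561477130/133418747031 84786909550/133418747031 887856494026/133418747031]
step 2: y = z − H·x̄ = [-1980178631090/133418747031, 6874594258181/133418747031]
step 2: S = H·P̄·Hᵀ + R = [28563282041029/133418747031 -48481460293525/133418747031; -48481460293525/133418747031 274707376004815/133418747031]
step 2: K = P̄·Hᵀ·S⁻¹ = [707087011902757/4119430282242771 -5653626700601878/20597151411213855; 627766671774095/4119430282242771 202600049498219/4119430282242771; -491367259938922/4119430282242771 -855381499278356/20597151411213855]
step 2: x' = x̄ + K·y = [18098609969690942/20597151411213855, -4871378361958858/4119430282242771, -5118948625422431/20597151411213855]
step 2: P' = (I − K·H)·P̄ = [34291874386912093/20597151411213855 -10748212062621329/4119430282242771 -44667392223811804/20597151411213855; -10748212062621329/4119430282242771 21718990698020315/4119430282242771 17717742229297142/4119430282242771; -44667392223811804/20597151411213855 17717742229297142/4119430282242771 75337471271678182/20597151411213855]

step 0: x' = [-319229/197115, 162824/197115, 254129/197115], P' = [1262926/197115 -2399071/197115 -1995811/197115; -2399071/197115 4839256/197115 4009471/197115; -1995811/197115 4009471/197115 3351796/197115]
step 1: x' = [-183201233011/133418747031, 371858497015/133418747031, 350261287837/133418747031], P' = [228063595078/133418747031 -358708505125/133418747031 -298122572629/133418747031; -358708505125/133418747031 722335150987/133418747031 589512912250/133418747031; -298122572629/133418747031 589512912250/133418747031 500998669075/133418747031]
step 2: x' = [18098609969690942/20597151411213855, -4871378361958858/4119430282242771, -5118948625422431/20597151411213855], P' = [34291874386912093/20597151411213855 -10748212062621329/4119430282242771 -44667392223811804/20597151411213855; -10748212062621329/4119430282242771 21718990698020315/4119430282242771 17717742229297142/4119430282242771; -44667392223811804/20597151411213855 17717742229297142/4119430282242771 75337471271678182/20597151411213855]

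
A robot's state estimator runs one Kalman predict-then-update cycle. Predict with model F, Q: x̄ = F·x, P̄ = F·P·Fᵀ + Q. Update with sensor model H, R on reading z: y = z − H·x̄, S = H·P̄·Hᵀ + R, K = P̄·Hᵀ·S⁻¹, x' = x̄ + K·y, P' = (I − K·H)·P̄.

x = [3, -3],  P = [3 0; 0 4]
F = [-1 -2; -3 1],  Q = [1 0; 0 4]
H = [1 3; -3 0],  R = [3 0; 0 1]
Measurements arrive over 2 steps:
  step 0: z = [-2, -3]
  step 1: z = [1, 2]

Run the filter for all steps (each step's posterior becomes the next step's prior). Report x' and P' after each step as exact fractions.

step 0: x' = [58904/57503, -63995/57503], P' = [6351/57503 -2094/57503; -2094/57503 19677/57503]
step 1: x' = [-18828977/32830228, 2262782/8207557], P' = [6962631/65660456 -569751/16415114; -569751/16415114 2670919/8207557]

step 0: x̄ = F·x = [3, -12]
step 0: P̄ = F·P·Fᵀ + Q = [20 1; 1 35]
step 0: y = z − H·x̄ = [31, 6]
step 0: S = H·P̄·Hᵀ + R = [344 -69; -69 181]
step 0: K = P̄·Hᵀ·S⁻¹ = [23/57503 -19053/57503; 18979/57503 6282/57503]
step 0: x' = x̄ + K·y = [58904/57503, -63995/57503]
step 0: P' = (I − K·H)·P̄ = [6351/57503 -2094/57503; -2094/57503 19677/57503]
step 1: x̄ = F·x = [69086/57503, -240707/57503]
step 1: P̄ = F·P·Fᵀ + Q = [134186/57503 -30771/57503; -30771/57503 319412/57503]
step 1: y = z − H·x̄ = [710538/57503, 322264/57503]
step 1: S = H·P̄·Hᵀ + R = [2996777/57503 -125619/57503; -125619/57503 1265177/57503]
step 1: K = P̄·Hᵀ·S⁻¹ = [41873/65660456 -20887893/65660456; 5151921/16415114 1709253/16415114]
step 1: x' = x̄ + K·y = [-18828977/32830228, 2262782/8207557]
step 1: P' = (I − K·H)·P̄ = [6962631/65660456 -569751/16415114; -569751/16415114 2670919/8207557]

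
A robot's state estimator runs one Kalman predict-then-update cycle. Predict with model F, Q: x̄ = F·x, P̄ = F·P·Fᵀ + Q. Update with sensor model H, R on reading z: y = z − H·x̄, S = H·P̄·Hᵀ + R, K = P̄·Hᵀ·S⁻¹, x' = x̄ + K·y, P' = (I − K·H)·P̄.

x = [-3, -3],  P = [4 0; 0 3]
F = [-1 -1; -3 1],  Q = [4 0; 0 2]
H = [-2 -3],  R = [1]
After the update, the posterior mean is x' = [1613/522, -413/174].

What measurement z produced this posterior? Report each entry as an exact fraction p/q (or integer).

z = [1]

x̄ = F·x = [6, 6]
P̄ = F·P·Fᵀ + Q = [11 9; 9 41]
S = H·P̄·Hᵀ + R = [522]
K = P̄·Hᵀ·S⁻¹ = [-49/522; -47/174]
x' − x̄ = [-1519/522, -1457/174] = K·y
y = (KᵀK)⁻¹·Kᵀ·(x' − x̄) = [31]
z = y + H·x̄ = [31] + [-30] = [1]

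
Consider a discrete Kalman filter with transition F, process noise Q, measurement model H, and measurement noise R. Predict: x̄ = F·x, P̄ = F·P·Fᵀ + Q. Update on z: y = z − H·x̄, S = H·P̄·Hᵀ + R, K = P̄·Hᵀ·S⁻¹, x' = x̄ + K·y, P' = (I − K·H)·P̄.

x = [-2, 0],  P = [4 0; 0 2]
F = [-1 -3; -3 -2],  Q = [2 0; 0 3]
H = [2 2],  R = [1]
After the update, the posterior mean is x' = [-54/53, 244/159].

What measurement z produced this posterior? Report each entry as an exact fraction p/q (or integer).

x̄ = F·x = [2, 6]
P̄ = F·P·Fᵀ + Q = [24 24; 24 47]
S = H·P̄·Hᵀ + R = [477]
K = P̄·Hᵀ·S⁻¹ = [32/159; 142/477]
x' − x̄ = [-160/53, -710/159] = K·y
y = (KᵀK)⁻¹·Kᵀ·(x' − x̄) = [-15]
z = y + H·x̄ = [-15] + [16] = [1]

z = [1]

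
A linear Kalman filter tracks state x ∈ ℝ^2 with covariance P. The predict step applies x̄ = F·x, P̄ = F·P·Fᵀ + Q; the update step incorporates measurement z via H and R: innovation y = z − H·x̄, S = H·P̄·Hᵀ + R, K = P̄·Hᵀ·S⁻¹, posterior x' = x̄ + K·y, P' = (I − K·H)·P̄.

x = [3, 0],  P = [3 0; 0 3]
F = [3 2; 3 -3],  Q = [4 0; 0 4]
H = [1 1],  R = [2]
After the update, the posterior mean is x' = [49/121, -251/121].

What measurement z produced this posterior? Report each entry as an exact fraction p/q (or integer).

x̄ = F·x = [9, 9]
P̄ = F·P·Fᵀ + Q = [43 9; 9 58]
S = H·P̄·Hᵀ + R = [121]
K = P̄·Hᵀ·S⁻¹ = [52/121; 67/121]
x' − x̄ = [-1040/121, -1340/121] = K·y
y = (KᵀK)⁻¹·Kᵀ·(x' − x̄) = [-20]
z = y + H·x̄ = [-20] + [18] = [-2]

z = [-2]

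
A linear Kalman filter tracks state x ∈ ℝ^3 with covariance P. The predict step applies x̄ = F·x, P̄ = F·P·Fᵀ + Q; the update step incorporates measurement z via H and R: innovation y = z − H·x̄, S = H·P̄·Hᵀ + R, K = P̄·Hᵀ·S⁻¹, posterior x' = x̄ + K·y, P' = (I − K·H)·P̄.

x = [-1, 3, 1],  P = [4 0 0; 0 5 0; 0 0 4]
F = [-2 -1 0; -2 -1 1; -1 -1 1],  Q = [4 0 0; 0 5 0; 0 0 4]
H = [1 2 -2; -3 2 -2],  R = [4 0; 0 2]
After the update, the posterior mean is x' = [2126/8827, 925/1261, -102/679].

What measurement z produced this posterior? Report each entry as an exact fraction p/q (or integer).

x̄ = F·x = [-1, 0, -1]
P̄ = F·P·Fᵀ + Q = [25 21 13; 21 30 17; 13 17 17]
S = H·P̄·Hᵀ + R = [113 -55; -55 183]
K = P̄·Hᵀ·S⁻¹ = [2129/8827 -2206/8827; 469/1261 -114/1261; 9/679 -142/679]
x' − x̄ = [10953/8827, 925/1261, 577/679] = K·y
y = (KᵀK)⁻¹·Kᵀ·(x' − x̄) = [1, -4]
z = y + H·x̄ = [1, -4] + [1, 5] = [2, 1]

z = [2, 1]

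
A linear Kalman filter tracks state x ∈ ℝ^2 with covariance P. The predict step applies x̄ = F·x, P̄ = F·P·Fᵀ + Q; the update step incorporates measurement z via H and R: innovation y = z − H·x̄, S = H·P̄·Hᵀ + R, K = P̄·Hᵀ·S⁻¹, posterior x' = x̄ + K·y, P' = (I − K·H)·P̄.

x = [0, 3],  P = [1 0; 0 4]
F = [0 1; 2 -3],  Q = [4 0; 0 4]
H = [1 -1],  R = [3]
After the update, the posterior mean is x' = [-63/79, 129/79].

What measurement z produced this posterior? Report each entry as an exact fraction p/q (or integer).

z = [-3]

x̄ = F·x = [3, -9]
P̄ = F·P·Fᵀ + Q = [8 -12; -12 44]
S = H·P̄·Hᵀ + R = [79]
K = P̄·Hᵀ·S⁻¹ = [20/79; -56/79]
x' − x̄ = [-300/79, 840/79] = K·y
y = (KᵀK)⁻¹·Kᵀ·(x' − x̄) = [-15]
z = y + H·x̄ = [-15] + [12] = [-3]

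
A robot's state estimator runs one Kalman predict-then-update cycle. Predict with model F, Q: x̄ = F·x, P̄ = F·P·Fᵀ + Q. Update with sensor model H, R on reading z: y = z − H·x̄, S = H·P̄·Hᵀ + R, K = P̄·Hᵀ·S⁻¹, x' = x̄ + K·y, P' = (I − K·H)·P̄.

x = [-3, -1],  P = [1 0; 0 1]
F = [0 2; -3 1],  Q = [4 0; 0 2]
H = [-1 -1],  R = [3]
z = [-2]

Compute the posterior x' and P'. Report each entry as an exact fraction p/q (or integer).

x' = [-94/27, 160/27]
P' = [116/27 -86/27; -86/27 128/27]

x̄ = F·x = [-2, 8]
P̄ = F·P·Fᵀ + Q = [8 2; 2 12]
y = z − H·x̄ = [4]
S = H·P̄·Hᵀ + R = [27]
K = P̄·Hᵀ·S⁻¹ = [-10/27; -14/27]
x' = x̄ + K·y = [-94/27, 160/27]
P' = (I − K·H)·P̄ = [116/27 -86/27; -86/27 128/27]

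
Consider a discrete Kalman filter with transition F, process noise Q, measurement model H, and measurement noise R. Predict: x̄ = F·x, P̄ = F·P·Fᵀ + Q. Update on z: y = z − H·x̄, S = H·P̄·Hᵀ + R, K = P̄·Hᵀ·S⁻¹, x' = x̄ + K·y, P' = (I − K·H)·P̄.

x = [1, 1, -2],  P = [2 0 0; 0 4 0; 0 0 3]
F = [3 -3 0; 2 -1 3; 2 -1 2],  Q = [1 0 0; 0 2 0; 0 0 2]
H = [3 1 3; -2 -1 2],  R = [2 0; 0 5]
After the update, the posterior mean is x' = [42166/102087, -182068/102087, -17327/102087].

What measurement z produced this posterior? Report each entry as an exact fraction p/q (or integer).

x̄ = F·x = [0, -5, -3]
P̄ = F·P·Fᵀ + Q = [55 24 24; 24 41 30; 24 30 26]
S = H·P̄·Hᵀ + R = [1528 -365; -365 154]
K = P̄·Hᵀ·S⁻¹ = [8804/102087 -36143/102087; 20677/102087 29783/102087; 18230/102087 25972/102087]
x' − x̄ = [42166/102087, 328367/102087, 288934/102087] = K·y
y = (KᵀK)⁻¹·Kᵀ·(x' − x̄) = [13, 2]
z = y + H·x̄ = [13, 2] + [-14, -1] = [-1, 1]

z = [-1, 1]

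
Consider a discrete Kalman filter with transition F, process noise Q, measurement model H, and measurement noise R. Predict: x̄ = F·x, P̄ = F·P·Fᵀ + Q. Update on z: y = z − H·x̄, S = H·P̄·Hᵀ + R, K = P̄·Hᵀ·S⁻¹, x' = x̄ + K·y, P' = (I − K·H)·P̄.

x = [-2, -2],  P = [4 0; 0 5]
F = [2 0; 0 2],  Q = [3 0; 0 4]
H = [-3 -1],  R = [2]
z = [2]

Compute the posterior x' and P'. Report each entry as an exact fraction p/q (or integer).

x' = [10/197, -452/197]
P' = [494/197 -1368/197; -1368/197 4152/197]

x̄ = F·x = [-4, -4]
P̄ = F·P·Fᵀ + Q = [19 0; 0 24]
y = z − H·x̄ = [-14]
S = H·P̄·Hᵀ + R = [197]
K = P̄·Hᵀ·S⁻¹ = [-57/197; -24/197]
x' = x̄ + K·y = [10/197, -452/197]
P' = (I − K·H)·P̄ = [494/197 -1368/197; -1368/197 4152/197]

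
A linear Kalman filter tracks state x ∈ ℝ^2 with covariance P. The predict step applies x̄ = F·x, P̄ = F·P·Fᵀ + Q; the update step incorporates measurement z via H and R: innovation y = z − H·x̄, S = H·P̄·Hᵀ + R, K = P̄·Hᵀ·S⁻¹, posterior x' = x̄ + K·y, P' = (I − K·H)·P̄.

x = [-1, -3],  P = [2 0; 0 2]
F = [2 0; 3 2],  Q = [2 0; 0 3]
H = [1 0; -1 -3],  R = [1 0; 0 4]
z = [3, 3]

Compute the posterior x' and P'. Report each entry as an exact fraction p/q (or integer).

x̄ = F·x = [-2, -9]
P̄ = F·P·Fᵀ + Q = [10 12; 12 29]
y = z − H·x̄ = [5, -26]
S = H·P̄·Hᵀ + R = [11 -46; -46 347]
K = P̄·Hᵀ·S⁻¹ = [1354/1701 -46/1701; -130/567 -179/567]
x' = x̄ + K·y = [652/243, -157/81]
P' = (I − K·H)·P̄ = [1354/1701 -130/567; -130/567 94/189]

x' = [652/243, -157/81]
P' = [1354/1701 -130/567; -130/567 94/189]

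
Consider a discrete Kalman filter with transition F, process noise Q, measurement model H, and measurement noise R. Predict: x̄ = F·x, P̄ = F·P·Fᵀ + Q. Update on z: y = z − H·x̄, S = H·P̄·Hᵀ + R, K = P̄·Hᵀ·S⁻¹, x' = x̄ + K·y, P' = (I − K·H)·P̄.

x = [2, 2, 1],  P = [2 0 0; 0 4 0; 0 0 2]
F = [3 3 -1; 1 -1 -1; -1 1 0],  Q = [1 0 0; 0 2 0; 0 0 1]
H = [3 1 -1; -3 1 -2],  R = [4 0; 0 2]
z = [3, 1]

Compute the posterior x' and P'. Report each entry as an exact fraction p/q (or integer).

x' = [51782/87957, -1379/87957, -119512/87957]
P' = [18428/87957 -6266/87957 -18622/87957; -6266/87957 173978/87957 77908/87957; -18622/87957 77908/87957 82910/87957]

x̄ = F·x = [11, -1, 0]
P̄ = F·P·Fᵀ + Q = [57 -4 6; -4 10 -6; 6 -6 7]
y = z − H·x̄ = [-29, 35]
S = H·P̄·Hᵀ + R = [486 -489; -489 673]
K = P̄·Hᵀ·S⁻¹ = [16910/87957 -4051/29319; 19318/87957 6160/29319; -15217/87957 -5341/29319]
x' = x̄ + K·y = [51782/87957, -1379/87957, -119512/87957]
P' = (I − K·H)·P̄ = [18428/87957 -6266/87957 -18622/87957; -6266/87957 173978/87957 77908/87957; -18622/87957 77908/87957 82910/87957]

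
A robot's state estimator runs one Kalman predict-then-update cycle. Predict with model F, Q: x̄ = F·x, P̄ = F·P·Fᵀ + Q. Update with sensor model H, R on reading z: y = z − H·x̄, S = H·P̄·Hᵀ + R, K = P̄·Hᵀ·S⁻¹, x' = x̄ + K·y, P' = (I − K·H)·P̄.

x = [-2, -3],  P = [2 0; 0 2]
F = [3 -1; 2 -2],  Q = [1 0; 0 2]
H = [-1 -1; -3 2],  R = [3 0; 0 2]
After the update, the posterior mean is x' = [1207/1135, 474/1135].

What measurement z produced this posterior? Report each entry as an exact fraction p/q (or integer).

x̄ = F·x = [-3, 2]
P̄ = F·P·Fᵀ + Q = [21 16; 16 18]
S = H·P̄·Hᵀ + R = [74 43; 43 71]
K = P̄·Hᵀ·S⁻¹ = [-1294/3405 -703/3405; -1898/3405 574/3405]
x' − x̄ = [4612/1135, -1796/1135] = K·y
y = (KᵀK)⁻¹·Kᵀ·(x' − x̄) = [-2, -16]
z = y + H·x̄ = [-2, -16] + [1, 13] = [-1, -3]

z = [-1, -3]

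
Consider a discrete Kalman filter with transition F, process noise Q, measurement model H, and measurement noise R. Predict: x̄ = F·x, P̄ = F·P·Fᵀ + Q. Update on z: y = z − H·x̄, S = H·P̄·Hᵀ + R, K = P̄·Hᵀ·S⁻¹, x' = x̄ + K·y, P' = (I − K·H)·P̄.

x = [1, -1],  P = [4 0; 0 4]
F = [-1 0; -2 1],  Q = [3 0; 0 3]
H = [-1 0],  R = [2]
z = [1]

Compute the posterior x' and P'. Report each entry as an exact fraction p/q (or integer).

x' = [-1, -3]
P' = [14/9 16/9; 16/9 143/9]

x̄ = F·x = [-1, -3]
P̄ = F·P·Fᵀ + Q = [7 8; 8 23]
y = z − H·x̄ = [0]
S = H·P̄·Hᵀ + R = [9]
K = P̄·Hᵀ·S⁻¹ = [-7/9; -8/9]
x' = x̄ + K·y = [-1, -3]
P' = (I − K·H)·P̄ = [14/9 16/9; 16/9 143/9]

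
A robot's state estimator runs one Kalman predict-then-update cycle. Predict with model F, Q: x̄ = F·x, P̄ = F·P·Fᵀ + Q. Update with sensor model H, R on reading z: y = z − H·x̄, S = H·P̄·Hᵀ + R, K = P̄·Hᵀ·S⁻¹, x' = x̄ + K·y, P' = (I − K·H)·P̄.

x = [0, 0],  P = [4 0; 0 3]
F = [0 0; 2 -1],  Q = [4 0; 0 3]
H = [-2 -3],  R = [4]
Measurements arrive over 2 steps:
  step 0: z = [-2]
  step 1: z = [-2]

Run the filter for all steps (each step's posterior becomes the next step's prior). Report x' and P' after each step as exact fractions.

step 0: x' = [8/109, 66/109], P' = [404/109 -264/109; -264/109 220/109]
step 1: x' = [2944/31151, 18314/31151], P' = [117628/31151 -77256/31151; -77256/31151 64380/31151]

step 0: x̄ = F·x = [0, 0]
step 0: P̄ = F·P·Fᵀ + Q = [4 0; 0 22]
step 0: y = z − H·x̄ = [-2]
step 0: S = H·P̄·Hᵀ + R = [218]
step 0: K = P̄·Hᵀ·S⁻¹ = [-4/109; -33/109]
step 0: x' = x̄ + K·y = [8/109, 66/109]
step 0: P' = (I − K·H)·P̄ = [404/109 -264/109; -264/109 220/109]
step 1: x̄ = F·x = [0, -50/109]
step 1: P̄ = F·P·Fᵀ + Q = [4 0; 0 3219/109]
step 1: y = z − H·x̄ = [-368/109]
step 1: S = H·P̄·Hᵀ + R = [31151/109]
step 1: K = P̄·Hᵀ·S⁻¹ = [-872/31151; -9657/31151]
step 1: x' = x̄ + K·y = [2944/31151, 18314/31151]
step 1: P' = (I − K·H)·P̄ = [117628/31151 -77256/31151; -77256/31151 64380/31151]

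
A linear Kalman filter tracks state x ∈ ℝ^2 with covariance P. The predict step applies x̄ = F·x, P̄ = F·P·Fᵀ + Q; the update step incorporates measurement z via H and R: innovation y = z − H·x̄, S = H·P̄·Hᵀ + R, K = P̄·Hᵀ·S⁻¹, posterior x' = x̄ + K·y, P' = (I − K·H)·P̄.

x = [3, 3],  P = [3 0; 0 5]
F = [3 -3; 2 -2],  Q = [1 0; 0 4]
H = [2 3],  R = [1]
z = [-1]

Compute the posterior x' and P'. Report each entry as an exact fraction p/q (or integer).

x̄ = F·x = [0, 0]
P̄ = F·P·Fᵀ + Q = [73 48; 48 36]
y = z − H·x̄ = [-1]
S = H·P̄·Hᵀ + R = [1193]
K = P̄·Hᵀ·S⁻¹ = [290/1193; 204/1193]
x' = x̄ + K·y = [-290/1193, -204/1193]
P' = (I − K·H)·P̄ = [2989/1193 -1896/1193; -1896/1193 1332/1193]

x' = [-290/1193, -204/1193]
P' = [2989/1193 -1896/1193; -1896/1193 1332/1193]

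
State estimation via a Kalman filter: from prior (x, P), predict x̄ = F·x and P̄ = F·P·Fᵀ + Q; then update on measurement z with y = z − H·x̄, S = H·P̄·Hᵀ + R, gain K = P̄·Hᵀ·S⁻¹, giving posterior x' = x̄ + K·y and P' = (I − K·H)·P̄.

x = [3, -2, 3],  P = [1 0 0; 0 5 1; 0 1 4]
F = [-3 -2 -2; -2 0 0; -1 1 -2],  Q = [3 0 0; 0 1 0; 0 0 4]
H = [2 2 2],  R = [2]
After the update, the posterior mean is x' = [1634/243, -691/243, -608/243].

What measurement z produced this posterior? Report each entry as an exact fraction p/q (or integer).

x̄ = F·x = [-11, -6, -11]
P̄ = F·P·Fᵀ + Q = [56 6 11; 6 5 2; 11 2 22]
S = H·P̄·Hᵀ + R = [486]
K = P̄·Hᵀ·S⁻¹ = [73/243; 13/243; 35/243]
x' − x̄ = [4307/243, 767/243, 2065/243] = K·y
y = (KᵀK)⁻¹·Kᵀ·(x' − x̄) = [59]
z = y + H·x̄ = [59] + [-56] = [3]

z = [3]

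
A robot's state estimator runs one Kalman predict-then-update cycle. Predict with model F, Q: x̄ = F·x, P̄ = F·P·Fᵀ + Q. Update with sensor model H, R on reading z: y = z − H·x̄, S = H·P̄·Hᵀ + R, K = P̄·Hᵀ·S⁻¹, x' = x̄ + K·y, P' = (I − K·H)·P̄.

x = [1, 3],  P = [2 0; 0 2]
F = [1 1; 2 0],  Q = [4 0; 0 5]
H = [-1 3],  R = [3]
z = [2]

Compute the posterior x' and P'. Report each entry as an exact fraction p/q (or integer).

x̄ = F·x = [4, 2]
P̄ = F·P·Fᵀ + Q = [8 4; 4 13]
y = z − H·x̄ = [0]
S = H·P̄·Hᵀ + R = [104]
K = P̄·Hᵀ·S⁻¹ = [1/26; 35/104]
x' = x̄ + K·y = [4, 2]
P' = (I − K·H)·P̄ = [102/13 69/26; 69/26 127/104]

x' = [4, 2]
P' = [102/13 69/26; 69/26 127/104]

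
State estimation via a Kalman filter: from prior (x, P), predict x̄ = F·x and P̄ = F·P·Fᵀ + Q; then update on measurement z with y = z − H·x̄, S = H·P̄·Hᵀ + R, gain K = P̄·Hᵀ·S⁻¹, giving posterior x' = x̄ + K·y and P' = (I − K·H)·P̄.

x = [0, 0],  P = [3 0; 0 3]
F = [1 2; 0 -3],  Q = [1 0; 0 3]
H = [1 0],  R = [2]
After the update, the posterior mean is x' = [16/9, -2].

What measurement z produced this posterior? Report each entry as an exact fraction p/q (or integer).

x̄ = F·x = [0, 0]
P̄ = F·P·Fᵀ + Q = [16 -18; -18 30]
S = H·P̄·Hᵀ + R = [18]
K = P̄·Hᵀ·S⁻¹ = [8/9; -1]
x' − x̄ = [16/9, -2] = K·y
y = (KᵀK)⁻¹·Kᵀ·(x' − x̄) = [2]
z = y + H·x̄ = [2] + [0] = [2]

z = [2]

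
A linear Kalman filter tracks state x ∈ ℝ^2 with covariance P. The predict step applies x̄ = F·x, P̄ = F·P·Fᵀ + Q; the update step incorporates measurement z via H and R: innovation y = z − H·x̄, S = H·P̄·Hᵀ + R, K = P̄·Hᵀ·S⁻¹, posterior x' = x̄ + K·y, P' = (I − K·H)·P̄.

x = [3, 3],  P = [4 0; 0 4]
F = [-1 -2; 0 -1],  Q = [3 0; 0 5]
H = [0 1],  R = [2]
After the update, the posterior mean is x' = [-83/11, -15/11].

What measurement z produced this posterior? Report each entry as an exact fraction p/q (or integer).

x̄ = F·x = [-9, -3]
P̄ = F·P·Fᵀ + Q = [23 8; 8 9]
S = H·P̄·Hᵀ + R = [11]
K = P̄·Hᵀ·S⁻¹ = [8/11; 9/11]
x' − x̄ = [16/11, 18/11] = K·y
y = (KᵀK)⁻¹·Kᵀ·(x' − x̄) = [2]
z = y + H·x̄ = [2] + [-3] = [-1]

z = [-1]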